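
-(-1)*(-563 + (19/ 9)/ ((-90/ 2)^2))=-10260656/ 18225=-563.00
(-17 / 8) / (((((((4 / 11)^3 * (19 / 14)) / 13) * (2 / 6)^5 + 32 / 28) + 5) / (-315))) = 31522103613 / 289279448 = 108.97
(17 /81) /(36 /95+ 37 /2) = 190 /17091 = 0.01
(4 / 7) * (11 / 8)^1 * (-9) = -99 / 14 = -7.07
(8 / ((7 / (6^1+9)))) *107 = 12840 / 7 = 1834.29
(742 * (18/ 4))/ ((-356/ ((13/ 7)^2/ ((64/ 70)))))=-403065/ 11392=-35.38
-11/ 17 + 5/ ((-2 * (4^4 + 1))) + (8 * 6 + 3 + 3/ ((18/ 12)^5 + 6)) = 64064971/ 1267010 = 50.56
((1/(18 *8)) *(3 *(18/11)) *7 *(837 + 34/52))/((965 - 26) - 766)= 457359/395824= 1.16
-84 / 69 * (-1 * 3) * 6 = 504 / 23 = 21.91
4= 4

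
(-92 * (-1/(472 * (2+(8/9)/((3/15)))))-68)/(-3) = 465185/20532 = 22.66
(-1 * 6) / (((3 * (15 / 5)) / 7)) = -14 / 3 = -4.67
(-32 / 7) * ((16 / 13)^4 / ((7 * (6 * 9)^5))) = -65536 / 20081137508523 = -0.00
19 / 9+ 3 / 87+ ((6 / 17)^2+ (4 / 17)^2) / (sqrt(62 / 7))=26*sqrt(434) / 8959+ 560 / 261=2.21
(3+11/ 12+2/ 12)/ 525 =7/ 900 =0.01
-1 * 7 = -7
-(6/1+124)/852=-65/426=-0.15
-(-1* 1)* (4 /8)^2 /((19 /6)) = 3 /38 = 0.08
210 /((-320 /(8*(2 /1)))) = -21 /2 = -10.50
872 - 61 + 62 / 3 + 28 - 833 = 80 / 3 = 26.67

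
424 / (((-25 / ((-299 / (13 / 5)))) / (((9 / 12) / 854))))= 3657 / 2135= 1.71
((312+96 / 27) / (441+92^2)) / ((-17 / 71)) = -40328 / 272493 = -0.15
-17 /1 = -17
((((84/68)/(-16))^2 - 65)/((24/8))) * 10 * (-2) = 24042595/55488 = 433.29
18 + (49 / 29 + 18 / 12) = 1229 / 58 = 21.19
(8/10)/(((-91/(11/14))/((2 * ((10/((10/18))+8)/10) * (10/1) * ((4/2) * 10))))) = -352/49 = -7.18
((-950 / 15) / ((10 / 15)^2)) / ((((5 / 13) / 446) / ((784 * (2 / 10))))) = -25910102.40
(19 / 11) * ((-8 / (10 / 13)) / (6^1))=-494 / 165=-2.99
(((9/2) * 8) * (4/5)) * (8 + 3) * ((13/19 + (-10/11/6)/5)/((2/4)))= 7872/19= 414.32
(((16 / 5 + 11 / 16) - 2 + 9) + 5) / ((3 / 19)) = 24149 / 240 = 100.62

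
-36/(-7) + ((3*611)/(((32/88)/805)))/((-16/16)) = -113618361/28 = -4057798.61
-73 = -73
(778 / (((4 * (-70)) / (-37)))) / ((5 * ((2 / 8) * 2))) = 14393 / 350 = 41.12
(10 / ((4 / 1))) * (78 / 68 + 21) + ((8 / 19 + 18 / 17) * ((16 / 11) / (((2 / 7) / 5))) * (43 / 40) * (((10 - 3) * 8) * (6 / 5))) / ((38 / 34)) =3362078619 / 1350140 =2490.17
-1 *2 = -2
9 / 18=1 / 2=0.50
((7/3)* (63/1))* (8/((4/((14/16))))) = 1029/4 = 257.25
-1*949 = -949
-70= -70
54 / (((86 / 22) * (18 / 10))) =330 / 43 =7.67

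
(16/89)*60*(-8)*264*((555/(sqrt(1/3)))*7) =-7876915200*sqrt(3)/89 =-153294576.78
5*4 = 20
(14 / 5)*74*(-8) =-8288 / 5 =-1657.60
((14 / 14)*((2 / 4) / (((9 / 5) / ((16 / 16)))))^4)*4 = 625 / 26244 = 0.02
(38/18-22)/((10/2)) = -179/45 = -3.98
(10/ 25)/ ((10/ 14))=14/ 25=0.56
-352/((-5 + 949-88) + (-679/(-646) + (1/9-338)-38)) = -2046528/2797477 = -0.73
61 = 61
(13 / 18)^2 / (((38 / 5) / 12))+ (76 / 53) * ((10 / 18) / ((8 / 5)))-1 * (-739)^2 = -14848447939 / 27189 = -546119.68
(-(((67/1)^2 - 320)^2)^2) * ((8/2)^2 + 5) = -6343761914169141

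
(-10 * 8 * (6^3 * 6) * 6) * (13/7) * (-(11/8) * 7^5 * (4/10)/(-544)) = -333729396/17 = -19631140.94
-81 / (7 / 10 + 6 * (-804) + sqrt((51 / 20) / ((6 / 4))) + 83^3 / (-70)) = 19845 * sqrt(170) / 413520545197 + 2578200030 / 413520545197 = 0.01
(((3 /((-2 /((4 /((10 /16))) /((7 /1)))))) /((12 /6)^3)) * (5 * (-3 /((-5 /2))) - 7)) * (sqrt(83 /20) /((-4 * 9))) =-sqrt(415) /2100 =-0.01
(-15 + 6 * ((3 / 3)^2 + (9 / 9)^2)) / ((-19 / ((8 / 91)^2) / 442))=6528 / 12103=0.54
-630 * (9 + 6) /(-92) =4725 /46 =102.72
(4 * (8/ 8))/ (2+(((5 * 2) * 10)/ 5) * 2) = 2/ 21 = 0.10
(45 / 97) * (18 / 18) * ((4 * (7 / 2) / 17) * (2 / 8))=0.10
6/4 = 3/2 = 1.50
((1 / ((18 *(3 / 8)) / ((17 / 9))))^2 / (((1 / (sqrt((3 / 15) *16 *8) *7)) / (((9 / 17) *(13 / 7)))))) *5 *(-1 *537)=-5063552 *sqrt(10) / 2187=-7321.61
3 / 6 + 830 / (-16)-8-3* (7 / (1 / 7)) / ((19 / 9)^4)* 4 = -92765419 / 1042568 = -88.98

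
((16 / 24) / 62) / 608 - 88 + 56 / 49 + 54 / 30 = -168331453 / 1979040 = -85.06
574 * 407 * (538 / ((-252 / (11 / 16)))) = -49376833 / 144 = -342894.67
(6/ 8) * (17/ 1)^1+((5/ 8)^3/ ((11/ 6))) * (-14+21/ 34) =1050111/ 95744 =10.97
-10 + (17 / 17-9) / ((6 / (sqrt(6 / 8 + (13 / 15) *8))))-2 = -12-2 *sqrt(6915) / 45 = -15.70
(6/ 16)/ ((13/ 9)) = 27/ 104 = 0.26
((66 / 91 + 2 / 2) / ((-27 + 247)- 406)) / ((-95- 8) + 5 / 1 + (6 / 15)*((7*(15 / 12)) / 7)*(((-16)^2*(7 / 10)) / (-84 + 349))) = 208025 / 2190258252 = 0.00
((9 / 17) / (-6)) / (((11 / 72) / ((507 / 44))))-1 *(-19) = 25394 / 2057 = 12.35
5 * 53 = 265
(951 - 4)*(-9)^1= -8523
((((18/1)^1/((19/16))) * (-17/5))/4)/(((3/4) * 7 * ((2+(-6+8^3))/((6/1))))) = -2448/84455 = -0.03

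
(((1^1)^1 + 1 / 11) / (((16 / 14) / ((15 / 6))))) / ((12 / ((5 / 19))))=175 / 3344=0.05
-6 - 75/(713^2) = -3050289/508369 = -6.00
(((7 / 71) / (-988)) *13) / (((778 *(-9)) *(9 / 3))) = 7 / 113348376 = 0.00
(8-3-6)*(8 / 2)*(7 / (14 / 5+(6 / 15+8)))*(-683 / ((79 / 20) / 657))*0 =0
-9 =-9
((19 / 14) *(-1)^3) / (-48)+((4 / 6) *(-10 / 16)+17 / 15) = 2503 / 3360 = 0.74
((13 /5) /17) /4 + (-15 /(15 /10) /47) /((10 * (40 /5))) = 1137 /31960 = 0.04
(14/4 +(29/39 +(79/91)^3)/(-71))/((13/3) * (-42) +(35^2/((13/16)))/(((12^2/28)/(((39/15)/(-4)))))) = -3351762123/358794745946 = -0.01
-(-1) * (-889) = -889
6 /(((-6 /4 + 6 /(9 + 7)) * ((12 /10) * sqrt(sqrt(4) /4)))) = -40 * sqrt(2) /9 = -6.29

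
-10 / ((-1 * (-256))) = -5 / 128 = -0.04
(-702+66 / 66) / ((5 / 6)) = -4206 / 5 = -841.20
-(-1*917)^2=-840889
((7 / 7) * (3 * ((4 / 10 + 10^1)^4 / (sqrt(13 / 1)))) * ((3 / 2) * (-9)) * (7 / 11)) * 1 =-159449472 * sqrt(13) / 6875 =-83622.29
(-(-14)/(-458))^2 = 0.00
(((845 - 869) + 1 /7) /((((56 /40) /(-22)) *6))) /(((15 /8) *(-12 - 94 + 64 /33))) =-80828 /252399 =-0.32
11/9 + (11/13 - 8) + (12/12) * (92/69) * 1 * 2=-382/117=-3.26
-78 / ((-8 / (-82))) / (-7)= 114.21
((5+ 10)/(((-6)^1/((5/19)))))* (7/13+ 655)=-106525/247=-431.28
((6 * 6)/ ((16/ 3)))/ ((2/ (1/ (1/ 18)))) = 243/ 4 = 60.75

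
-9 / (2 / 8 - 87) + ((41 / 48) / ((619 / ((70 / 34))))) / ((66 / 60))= 102500317 / 963990984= 0.11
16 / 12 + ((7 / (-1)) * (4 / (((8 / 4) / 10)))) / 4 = -101 / 3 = -33.67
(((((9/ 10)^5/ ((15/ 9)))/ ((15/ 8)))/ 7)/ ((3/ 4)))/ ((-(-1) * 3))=6561/ 546875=0.01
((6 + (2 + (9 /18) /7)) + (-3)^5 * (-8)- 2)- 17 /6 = 1947.24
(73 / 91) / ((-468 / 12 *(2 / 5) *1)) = -365 / 7098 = -0.05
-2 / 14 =-1 / 7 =-0.14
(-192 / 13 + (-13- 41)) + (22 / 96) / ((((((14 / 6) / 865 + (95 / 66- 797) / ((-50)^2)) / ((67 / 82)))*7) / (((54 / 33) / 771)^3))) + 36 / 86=-6147141779950921342146 / 89935412870388868783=-68.35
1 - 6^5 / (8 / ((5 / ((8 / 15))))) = -18223 / 2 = -9111.50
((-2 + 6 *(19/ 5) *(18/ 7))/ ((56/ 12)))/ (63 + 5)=2973/ 16660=0.18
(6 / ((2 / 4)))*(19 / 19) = 12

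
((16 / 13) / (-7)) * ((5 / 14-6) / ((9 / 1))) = 632 / 5733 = 0.11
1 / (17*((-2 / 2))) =-1 / 17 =-0.06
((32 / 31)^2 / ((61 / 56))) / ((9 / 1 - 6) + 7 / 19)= 17024 / 58621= 0.29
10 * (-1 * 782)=-7820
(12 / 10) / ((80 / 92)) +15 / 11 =1509 / 550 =2.74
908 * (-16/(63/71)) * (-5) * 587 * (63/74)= 1513708640/37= 40911044.32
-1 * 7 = -7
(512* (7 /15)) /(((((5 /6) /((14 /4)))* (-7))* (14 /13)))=-3328 /25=-133.12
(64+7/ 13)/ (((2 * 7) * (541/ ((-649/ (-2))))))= 544511/ 196924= 2.77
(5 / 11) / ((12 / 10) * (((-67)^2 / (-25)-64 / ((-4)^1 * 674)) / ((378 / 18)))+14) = 1474375 / 12133704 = 0.12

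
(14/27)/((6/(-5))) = -35/81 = -0.43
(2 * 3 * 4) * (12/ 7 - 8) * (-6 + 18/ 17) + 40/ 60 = 746.08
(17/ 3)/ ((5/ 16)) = 272/ 15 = 18.13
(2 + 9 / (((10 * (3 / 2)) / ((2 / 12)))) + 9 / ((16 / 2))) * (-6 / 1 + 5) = -129 / 40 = -3.22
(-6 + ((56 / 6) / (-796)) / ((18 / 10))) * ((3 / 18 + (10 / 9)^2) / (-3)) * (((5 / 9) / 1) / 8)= 36629855 / 188012016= 0.19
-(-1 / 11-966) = 10627 / 11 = 966.09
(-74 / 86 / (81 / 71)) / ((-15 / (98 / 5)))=257446 / 261225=0.99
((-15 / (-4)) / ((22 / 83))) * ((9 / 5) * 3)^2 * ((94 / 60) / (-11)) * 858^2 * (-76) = 82183814271 / 25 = 3287352570.84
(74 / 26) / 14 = 37 / 182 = 0.20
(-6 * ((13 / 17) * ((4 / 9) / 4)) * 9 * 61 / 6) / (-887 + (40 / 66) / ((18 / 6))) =78507 / 1492481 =0.05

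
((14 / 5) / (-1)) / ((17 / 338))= -4732 / 85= -55.67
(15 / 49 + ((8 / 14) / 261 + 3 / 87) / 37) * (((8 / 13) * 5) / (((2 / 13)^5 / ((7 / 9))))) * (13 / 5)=13489445983 / 608391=22172.33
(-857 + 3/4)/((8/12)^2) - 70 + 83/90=-1436861/720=-1995.64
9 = 9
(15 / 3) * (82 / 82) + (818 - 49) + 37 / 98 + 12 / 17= 1291289 / 1666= 775.08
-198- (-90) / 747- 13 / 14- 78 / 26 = -234501 / 1162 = -201.81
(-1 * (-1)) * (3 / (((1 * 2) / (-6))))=-9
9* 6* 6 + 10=334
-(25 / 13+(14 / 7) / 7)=-201 / 91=-2.21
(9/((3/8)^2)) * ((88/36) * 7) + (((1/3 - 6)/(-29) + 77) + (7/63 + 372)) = 403093/261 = 1544.42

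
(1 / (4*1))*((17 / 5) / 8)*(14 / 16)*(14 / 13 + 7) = 2499 / 3328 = 0.75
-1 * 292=-292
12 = 12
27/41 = 0.66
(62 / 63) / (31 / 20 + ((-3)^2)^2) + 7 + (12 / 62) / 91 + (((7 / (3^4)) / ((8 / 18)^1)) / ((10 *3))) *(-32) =329210309 / 48366045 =6.81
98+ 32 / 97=9538 / 97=98.33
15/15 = 1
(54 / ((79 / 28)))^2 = 2286144 / 6241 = 366.31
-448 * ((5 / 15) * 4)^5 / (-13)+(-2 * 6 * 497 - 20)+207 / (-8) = -148211545 / 25272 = -5864.65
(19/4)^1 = 19/4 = 4.75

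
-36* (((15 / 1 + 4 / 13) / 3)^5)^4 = -5153139370418716.09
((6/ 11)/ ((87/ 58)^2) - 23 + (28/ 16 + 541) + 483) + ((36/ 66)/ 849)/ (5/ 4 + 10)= 51092437/ 50940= 1002.99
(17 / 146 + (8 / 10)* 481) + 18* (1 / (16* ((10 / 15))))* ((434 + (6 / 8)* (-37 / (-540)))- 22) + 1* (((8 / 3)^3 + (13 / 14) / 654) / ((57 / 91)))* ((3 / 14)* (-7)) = 1081382272319 / 1044976896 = 1034.84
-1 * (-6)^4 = -1296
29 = 29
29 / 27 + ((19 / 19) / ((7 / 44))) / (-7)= 233 / 1323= 0.18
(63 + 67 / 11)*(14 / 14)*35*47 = 1250200 / 11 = 113654.55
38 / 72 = 0.53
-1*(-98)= 98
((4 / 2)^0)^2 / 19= 1 / 19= 0.05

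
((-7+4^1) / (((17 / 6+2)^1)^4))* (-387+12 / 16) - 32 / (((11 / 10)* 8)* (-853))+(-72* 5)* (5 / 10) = -1180436054480 / 6636417623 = -177.87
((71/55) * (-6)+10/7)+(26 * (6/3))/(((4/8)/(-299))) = -11974392/385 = -31102.32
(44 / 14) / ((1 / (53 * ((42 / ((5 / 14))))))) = 97944 / 5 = 19588.80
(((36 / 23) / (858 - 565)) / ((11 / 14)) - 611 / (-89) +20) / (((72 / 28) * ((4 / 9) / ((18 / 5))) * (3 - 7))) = -2233819917 / 105559696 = -21.16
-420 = -420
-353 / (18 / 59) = -20827 / 18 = -1157.06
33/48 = 11/16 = 0.69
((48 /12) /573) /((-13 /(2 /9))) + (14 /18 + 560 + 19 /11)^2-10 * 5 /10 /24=61601269442179 /194687064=316411.72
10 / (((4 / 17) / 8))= 340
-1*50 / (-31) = 50 / 31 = 1.61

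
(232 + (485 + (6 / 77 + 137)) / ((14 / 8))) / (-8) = -39581 / 539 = -73.43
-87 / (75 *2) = -29 / 50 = -0.58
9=9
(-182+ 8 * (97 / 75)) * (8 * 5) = -102992 / 15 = -6866.13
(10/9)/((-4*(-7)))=5/126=0.04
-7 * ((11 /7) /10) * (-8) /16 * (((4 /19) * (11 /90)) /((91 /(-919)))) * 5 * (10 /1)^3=-11119900 /15561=-714.60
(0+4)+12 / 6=6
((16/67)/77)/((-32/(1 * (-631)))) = 631/10318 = 0.06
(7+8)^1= 15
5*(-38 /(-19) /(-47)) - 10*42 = -19750 /47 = -420.21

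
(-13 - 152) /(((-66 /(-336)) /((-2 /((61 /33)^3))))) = 60374160 /226981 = 265.99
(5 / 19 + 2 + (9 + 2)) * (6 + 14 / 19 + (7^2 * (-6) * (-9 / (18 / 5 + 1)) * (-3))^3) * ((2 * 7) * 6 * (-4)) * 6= 603514856819414227968 / 4392287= 137403329249526.32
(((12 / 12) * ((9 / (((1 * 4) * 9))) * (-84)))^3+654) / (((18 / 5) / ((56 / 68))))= -100415 / 51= -1968.92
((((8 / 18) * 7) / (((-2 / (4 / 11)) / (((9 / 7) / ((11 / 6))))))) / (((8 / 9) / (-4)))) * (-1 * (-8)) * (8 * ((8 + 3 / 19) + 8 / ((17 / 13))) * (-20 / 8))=-159356160 / 39083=-4077.38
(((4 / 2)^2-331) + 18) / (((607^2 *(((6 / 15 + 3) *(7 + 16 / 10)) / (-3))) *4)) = 23175 / 1077344876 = 0.00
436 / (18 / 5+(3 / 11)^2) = 263780 / 2223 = 118.66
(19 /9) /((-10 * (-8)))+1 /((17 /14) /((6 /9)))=7043 /12240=0.58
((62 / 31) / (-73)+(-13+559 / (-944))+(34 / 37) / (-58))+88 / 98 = -12.74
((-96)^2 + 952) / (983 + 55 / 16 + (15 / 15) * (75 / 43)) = 6995584 / 679869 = 10.29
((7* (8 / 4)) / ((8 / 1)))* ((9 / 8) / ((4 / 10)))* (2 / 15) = 21 / 32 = 0.66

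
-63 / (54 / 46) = -53.67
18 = 18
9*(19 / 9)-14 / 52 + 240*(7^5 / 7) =14982727 / 26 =576258.73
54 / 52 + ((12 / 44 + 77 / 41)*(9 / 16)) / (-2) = 40671 / 93808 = 0.43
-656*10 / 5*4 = -5248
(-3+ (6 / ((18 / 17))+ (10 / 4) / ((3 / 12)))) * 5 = 190 / 3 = 63.33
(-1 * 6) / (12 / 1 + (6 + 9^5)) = -2 / 19689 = -0.00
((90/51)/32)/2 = 15/544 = 0.03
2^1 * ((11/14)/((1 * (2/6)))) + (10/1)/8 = 167/28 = 5.96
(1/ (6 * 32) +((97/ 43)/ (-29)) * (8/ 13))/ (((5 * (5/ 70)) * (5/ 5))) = -0.12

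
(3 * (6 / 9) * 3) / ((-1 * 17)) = -6 / 17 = -0.35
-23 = -23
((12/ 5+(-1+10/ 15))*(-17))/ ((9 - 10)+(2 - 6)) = 527/ 75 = 7.03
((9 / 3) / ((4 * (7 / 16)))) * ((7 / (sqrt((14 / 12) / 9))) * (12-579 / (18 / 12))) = -12465.24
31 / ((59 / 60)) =1860 / 59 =31.53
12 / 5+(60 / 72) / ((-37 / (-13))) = 2989 / 1110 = 2.69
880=880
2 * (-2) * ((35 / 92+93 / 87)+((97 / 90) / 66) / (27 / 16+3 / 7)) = -1368217603 / 234747315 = -5.83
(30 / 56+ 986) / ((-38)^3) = -27623 / 1536416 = -0.02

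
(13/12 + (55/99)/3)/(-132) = -137/14256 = -0.01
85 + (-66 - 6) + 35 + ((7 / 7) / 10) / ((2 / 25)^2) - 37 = 213 / 8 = 26.62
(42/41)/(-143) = -42/5863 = -0.01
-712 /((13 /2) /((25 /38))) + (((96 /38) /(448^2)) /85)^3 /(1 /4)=-1947296691836472524799649 /27021476566494871552000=-72.06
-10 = -10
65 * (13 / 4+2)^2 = 28665 / 16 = 1791.56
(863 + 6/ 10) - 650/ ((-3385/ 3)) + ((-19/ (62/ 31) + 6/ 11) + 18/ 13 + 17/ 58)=12028804547/ 14037595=856.90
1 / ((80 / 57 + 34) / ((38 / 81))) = 361 / 27243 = 0.01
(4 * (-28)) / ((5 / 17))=-1904 / 5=-380.80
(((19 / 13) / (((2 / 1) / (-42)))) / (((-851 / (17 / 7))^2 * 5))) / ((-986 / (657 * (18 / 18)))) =636633 / 19111664390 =0.00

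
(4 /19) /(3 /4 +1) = 0.12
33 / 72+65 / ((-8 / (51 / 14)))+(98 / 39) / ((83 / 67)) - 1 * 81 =-39195161 / 362544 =-108.11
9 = 9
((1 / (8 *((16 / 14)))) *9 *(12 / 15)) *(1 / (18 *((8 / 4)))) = 7 / 320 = 0.02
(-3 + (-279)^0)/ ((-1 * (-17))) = -2/ 17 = -0.12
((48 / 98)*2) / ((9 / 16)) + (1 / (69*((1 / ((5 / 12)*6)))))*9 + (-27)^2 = 4943479 / 6762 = 731.07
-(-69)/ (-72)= -23/ 24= -0.96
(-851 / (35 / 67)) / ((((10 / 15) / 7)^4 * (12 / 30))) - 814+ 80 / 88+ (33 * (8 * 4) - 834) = -17425344485 / 352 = -49503819.56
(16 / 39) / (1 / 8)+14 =674 / 39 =17.28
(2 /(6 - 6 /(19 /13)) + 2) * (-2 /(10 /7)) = -77 /18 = -4.28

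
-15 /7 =-2.14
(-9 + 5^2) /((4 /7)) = 28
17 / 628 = 0.03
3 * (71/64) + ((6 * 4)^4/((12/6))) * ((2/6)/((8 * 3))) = 147669/64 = 2307.33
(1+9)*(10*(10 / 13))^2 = 591.72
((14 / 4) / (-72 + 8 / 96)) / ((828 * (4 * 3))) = -7 / 1429128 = -0.00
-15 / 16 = -0.94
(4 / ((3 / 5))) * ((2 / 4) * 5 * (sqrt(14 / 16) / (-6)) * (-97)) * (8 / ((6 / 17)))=41225 * sqrt(14) / 27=5712.96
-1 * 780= -780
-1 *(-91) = 91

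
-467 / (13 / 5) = -2335 / 13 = -179.62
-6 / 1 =-6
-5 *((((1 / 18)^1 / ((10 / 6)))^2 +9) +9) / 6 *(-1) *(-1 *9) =-16201 / 120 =-135.01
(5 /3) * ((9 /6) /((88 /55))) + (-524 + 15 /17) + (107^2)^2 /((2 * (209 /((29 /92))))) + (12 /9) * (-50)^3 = -268064346565 /3922512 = -68339.97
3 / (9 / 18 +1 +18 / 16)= 8 / 7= 1.14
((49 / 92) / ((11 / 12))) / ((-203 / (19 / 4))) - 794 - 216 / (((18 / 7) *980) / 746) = -881275709 / 1027180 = -857.96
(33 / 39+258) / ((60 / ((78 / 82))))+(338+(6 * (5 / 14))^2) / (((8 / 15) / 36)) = 185865067 / 8036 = 23129.05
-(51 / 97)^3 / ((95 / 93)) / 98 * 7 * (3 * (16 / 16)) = -37009629 / 1213855090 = -0.03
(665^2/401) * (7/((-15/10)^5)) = -99058400/97443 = -1016.58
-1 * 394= -394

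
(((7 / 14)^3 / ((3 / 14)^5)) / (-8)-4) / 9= -18751 / 4374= -4.29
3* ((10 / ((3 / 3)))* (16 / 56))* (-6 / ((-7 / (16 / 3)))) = 1920 / 49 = 39.18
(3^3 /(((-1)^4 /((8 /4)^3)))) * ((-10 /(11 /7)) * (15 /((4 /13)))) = -737100 /11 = -67009.09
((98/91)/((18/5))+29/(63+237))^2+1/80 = 11578643/68445000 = 0.17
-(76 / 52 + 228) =-2983 / 13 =-229.46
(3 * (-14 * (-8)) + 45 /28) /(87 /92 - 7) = -217419 /3899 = -55.76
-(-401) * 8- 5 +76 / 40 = 3204.90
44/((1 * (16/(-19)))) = -209/4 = -52.25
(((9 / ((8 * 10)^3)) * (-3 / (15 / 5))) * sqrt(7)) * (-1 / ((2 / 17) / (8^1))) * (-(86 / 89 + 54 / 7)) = -25857 * sqrt(7) / 2492000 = -0.03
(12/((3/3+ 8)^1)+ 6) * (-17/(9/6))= -748/9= -83.11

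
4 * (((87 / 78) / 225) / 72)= 29 / 105300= 0.00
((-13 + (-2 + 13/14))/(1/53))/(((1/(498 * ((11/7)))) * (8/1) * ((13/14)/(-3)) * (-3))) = -78565.66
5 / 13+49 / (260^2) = 26049 / 67600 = 0.39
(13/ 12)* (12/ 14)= 13/ 14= 0.93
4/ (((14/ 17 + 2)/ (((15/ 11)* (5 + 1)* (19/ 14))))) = 15.73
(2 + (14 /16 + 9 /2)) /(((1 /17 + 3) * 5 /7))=7021 /2080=3.38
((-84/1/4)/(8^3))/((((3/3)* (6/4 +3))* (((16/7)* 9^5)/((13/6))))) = -637/4353564672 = -0.00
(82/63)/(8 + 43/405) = 0.16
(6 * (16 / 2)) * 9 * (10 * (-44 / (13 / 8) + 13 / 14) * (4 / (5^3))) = -8223552 / 2275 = -3614.75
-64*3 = -192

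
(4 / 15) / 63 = 4 / 945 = 0.00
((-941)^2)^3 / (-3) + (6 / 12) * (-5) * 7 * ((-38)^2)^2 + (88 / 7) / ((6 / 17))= -1619998177371488073 / 7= -231428311053069724.71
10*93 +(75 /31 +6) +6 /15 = 145517 /155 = 938.82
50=50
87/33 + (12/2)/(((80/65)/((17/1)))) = 7525/88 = 85.51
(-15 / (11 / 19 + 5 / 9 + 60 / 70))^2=56.72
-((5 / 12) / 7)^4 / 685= -125 / 6820837632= -0.00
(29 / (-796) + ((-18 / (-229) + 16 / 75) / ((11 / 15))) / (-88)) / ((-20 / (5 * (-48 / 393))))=-4516698 / 3611729605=-0.00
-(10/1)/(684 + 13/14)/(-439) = 0.00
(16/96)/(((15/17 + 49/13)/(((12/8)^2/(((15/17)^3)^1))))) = 1085773/9252000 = 0.12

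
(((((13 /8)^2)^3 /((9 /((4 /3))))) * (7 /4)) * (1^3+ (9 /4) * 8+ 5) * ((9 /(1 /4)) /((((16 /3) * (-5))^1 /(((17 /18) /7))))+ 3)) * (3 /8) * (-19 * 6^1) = -72358693719 /5242880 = -13801.33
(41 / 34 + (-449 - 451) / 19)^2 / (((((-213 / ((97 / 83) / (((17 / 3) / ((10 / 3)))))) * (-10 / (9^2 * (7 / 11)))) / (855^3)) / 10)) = 12830583441476233125 / 57904618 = 221581350238.36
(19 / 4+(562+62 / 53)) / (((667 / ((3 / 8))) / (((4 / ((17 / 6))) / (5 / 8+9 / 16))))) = 4334364 / 11418373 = 0.38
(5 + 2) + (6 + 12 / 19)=259 / 19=13.63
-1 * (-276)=276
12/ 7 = 1.71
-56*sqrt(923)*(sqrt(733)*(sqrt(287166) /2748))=-14*sqrt(194284741794) /687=-8982.36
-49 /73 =-0.67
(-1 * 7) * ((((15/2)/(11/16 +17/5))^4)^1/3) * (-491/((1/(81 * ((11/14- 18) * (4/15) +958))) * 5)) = 28312144128000000/141158161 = 200570366.80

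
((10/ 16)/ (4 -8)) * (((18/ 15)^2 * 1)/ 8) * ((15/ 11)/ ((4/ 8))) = -27/ 352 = -0.08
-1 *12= -12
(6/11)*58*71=24708/11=2246.18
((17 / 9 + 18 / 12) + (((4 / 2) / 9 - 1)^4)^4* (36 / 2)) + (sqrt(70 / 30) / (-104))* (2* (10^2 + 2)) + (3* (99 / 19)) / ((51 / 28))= 1635138824368755131 / 133005671333143254 - 17* sqrt(21) / 26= 9.30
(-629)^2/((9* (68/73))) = 1698929/36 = 47192.47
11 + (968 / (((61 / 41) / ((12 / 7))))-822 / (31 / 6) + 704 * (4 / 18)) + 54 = 140303089 / 119133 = 1177.70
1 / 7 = 0.14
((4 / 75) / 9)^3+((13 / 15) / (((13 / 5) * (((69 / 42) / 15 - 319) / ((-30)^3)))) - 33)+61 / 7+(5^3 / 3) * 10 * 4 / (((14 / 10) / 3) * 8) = 64928522799610591 / 144168441046875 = 450.37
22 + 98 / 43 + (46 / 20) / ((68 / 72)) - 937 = -3327094 / 3655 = -910.29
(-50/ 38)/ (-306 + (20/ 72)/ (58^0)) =450/ 104557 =0.00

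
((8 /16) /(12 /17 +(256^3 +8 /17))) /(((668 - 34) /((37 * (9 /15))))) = 1887 /1808248467280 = 0.00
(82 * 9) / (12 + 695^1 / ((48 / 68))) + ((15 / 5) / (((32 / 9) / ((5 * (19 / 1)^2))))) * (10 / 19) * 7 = 1073760921 / 191344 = 5611.68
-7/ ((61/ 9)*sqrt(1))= -63/ 61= -1.03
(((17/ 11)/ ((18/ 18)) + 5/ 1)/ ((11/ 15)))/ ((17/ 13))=6.83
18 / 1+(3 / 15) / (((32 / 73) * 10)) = 18.05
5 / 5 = 1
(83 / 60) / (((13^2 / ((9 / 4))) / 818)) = 15.07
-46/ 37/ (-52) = 23/ 962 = 0.02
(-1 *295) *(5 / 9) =-1475 / 9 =-163.89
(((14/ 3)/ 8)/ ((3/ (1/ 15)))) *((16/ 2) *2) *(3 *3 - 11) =-0.41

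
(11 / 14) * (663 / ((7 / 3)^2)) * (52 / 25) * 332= 566578584 / 8575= 66073.30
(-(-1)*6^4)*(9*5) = 58320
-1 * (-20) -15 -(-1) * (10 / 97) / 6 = 5.02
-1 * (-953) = 953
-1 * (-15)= 15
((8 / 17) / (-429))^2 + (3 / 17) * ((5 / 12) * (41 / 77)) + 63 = 93881674963 / 1489259772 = 63.04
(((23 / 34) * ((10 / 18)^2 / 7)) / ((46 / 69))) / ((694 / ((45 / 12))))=2875 / 11892384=0.00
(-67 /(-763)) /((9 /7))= 67 /981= 0.07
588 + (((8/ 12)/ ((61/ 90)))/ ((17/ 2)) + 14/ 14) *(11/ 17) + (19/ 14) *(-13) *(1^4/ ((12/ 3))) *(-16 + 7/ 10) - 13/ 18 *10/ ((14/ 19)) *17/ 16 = 114757387747/ 177700320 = 645.79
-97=-97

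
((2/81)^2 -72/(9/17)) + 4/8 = -1778023/13122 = -135.50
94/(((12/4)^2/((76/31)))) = 7144/279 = 25.61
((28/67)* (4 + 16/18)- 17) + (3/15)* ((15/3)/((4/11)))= -29443/2412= -12.21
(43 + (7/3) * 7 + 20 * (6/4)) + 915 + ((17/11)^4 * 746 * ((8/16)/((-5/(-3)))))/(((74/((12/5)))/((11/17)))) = 1031.13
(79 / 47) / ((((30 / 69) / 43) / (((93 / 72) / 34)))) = 2422061 / 383520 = 6.32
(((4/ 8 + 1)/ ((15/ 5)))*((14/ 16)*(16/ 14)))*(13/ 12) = 13/ 24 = 0.54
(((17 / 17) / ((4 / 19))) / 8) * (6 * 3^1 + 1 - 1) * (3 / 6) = 171 / 32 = 5.34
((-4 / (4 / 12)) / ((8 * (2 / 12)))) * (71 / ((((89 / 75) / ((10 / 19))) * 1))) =-479250 / 1691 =-283.41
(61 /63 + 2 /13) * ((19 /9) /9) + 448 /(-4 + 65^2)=1641631 /4444713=0.37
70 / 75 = 0.93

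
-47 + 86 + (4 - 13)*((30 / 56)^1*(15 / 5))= 687 / 28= 24.54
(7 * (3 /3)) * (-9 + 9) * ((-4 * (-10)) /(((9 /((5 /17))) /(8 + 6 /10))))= 0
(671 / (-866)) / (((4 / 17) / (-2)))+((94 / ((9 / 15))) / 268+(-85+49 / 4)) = -11415143 / 174066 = -65.58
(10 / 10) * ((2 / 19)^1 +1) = 21 / 19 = 1.11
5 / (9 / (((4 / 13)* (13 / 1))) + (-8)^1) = -20 / 23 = -0.87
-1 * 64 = -64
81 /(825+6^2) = 0.09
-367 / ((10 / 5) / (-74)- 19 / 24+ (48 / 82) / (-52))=173702568 / 392819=442.19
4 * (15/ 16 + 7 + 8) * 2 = 255/ 2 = 127.50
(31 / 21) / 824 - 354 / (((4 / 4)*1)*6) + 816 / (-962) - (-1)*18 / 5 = -56.25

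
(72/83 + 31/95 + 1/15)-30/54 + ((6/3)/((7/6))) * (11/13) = 13919473/6457815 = 2.16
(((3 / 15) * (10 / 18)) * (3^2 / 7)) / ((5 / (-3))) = -3 / 35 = -0.09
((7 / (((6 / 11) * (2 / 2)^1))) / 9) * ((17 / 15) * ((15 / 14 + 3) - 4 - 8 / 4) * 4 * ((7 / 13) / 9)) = -1309 / 1755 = -0.75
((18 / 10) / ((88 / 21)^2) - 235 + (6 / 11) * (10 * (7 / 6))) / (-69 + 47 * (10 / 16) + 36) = 63.04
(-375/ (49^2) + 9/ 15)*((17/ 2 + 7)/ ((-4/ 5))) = -20646/ 2401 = -8.60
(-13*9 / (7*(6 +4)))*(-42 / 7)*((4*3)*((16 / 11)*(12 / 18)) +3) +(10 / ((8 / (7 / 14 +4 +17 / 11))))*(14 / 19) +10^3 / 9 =47423 / 180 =263.46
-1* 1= -1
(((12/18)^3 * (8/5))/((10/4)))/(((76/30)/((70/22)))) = 448/1881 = 0.24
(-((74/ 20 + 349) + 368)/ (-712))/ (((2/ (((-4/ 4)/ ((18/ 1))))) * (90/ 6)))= -7207/ 3844800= -0.00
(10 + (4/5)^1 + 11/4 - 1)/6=2.09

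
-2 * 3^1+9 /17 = -93 /17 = -5.47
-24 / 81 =-8 / 27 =-0.30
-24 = -24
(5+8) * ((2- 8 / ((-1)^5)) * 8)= 1040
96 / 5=19.20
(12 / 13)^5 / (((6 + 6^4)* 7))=0.00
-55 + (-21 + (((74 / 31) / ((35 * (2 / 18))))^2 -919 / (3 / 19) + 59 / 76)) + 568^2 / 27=14624094225637 / 2415665700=6053.86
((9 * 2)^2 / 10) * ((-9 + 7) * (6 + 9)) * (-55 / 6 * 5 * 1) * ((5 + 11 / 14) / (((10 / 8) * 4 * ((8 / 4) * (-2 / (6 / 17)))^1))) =-1082565 / 238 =-4548.59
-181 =-181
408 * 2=816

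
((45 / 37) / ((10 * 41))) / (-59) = -9 / 179006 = -0.00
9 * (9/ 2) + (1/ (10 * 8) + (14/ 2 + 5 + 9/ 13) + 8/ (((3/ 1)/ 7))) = 224239/ 3120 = 71.87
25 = 25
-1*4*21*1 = -84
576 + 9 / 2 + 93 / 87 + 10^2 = 39531 / 58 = 681.57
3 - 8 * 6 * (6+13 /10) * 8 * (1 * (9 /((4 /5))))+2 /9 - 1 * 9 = -283876 /9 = -31541.78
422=422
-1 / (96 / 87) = -29 / 32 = -0.91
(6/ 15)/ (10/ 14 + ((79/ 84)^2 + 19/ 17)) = 0.15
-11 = -11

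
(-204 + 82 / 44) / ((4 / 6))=-13341 / 44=-303.20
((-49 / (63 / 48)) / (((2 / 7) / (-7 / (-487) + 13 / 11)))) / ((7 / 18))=-2153088 / 5357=-401.92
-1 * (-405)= 405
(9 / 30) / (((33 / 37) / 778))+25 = 15768 / 55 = 286.69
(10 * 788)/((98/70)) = 39400/7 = 5628.57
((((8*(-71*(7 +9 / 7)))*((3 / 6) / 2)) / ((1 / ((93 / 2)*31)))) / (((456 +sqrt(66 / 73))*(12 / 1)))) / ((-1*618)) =2744455513 / 5472123951 - 1978699*sqrt(4818) / 131330974824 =0.50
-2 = -2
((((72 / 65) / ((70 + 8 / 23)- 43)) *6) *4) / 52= 9936 / 531505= 0.02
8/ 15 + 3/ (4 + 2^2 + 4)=47/ 60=0.78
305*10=3050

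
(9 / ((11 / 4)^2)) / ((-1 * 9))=-16 / 121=-0.13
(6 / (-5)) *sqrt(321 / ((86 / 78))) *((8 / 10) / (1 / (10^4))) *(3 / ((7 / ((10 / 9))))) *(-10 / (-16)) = -60000 *sqrt(59813) / 301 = -48750.89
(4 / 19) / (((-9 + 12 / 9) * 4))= -3 / 437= -0.01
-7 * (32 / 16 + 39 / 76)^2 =-255367 / 5776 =-44.21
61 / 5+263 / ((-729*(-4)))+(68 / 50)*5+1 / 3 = 56639 / 2916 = 19.42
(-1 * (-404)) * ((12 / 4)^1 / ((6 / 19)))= 3838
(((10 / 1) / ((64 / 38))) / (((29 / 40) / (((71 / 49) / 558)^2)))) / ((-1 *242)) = -2394475 / 10493102554704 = -0.00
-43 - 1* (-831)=788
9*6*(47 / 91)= 2538 / 91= 27.89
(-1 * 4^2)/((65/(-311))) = 4976/65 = 76.55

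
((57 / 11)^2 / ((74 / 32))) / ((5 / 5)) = 51984 / 4477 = 11.61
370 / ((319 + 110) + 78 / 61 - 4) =22570 / 26003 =0.87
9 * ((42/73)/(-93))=-0.06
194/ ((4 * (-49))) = -97/ 98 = -0.99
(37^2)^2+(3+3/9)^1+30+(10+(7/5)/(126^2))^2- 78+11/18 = 1874216.95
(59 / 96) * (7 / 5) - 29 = -13507 / 480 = -28.14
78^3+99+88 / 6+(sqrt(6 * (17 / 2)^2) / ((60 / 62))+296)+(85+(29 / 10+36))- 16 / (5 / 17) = 527 * sqrt(6) / 60+2850187 / 6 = 475052.68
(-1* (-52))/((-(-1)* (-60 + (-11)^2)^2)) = 52/3721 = 0.01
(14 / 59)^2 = 196 / 3481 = 0.06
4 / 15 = 0.27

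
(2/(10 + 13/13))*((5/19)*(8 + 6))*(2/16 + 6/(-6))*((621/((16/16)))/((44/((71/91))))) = -1543185/239096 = -6.45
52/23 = 2.26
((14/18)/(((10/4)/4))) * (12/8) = 28/15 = 1.87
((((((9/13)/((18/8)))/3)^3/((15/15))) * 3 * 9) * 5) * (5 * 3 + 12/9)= 2.38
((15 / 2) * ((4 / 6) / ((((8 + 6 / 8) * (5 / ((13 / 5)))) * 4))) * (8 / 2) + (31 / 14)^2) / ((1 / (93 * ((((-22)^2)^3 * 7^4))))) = 3291331225558992 / 25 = 131653249022359.68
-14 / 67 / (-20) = 7 / 670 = 0.01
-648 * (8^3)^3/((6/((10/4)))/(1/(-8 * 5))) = 905969664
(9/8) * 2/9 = 1/4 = 0.25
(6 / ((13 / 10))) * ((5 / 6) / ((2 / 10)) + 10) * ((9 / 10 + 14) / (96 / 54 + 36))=1341 / 52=25.79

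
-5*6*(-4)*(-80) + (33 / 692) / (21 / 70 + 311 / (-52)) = -2453003745 / 255521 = -9600.01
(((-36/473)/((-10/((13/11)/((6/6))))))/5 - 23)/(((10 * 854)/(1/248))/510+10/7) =-1067962287/192908249050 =-0.01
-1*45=-45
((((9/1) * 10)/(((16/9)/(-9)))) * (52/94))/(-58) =47385/10904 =4.35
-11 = -11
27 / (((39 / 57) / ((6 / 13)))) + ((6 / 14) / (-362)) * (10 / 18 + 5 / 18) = 18.21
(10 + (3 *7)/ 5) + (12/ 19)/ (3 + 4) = 9503/ 665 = 14.29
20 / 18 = 10 / 9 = 1.11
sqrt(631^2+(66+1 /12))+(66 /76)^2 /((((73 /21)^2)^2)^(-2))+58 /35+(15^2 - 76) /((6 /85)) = 35*sqrt(11703) /6+552006256253358899 /30342338287380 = 18823.66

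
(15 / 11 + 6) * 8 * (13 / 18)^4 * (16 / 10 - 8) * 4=-1827904 / 4455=-410.30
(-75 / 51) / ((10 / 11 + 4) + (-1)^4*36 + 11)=-275 / 9707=-0.03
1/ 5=0.20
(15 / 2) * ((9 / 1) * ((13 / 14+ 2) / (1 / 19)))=105165 / 28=3755.89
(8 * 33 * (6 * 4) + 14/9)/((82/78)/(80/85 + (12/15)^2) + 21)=166094656/567793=292.53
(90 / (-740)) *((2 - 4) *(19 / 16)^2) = 3249 / 9472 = 0.34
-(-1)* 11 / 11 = 1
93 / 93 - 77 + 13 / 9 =-74.56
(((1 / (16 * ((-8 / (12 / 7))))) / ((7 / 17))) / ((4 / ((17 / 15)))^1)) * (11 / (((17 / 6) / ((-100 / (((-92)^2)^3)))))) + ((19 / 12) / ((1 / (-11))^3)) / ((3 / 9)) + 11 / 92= -3005429040091165963 / 475382321053696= -6322.13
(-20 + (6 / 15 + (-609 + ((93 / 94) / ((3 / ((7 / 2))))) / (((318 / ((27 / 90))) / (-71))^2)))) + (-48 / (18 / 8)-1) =-412499941349 / 633710400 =-650.93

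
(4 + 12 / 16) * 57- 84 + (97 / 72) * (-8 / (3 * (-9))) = 181909 / 972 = 187.15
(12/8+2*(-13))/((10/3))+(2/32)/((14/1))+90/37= -203599/41440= -4.91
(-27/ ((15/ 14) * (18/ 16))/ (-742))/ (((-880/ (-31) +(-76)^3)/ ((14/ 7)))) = -31/ 225372165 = -0.00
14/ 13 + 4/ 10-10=-554/ 65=-8.52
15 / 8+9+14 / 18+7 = 1343 / 72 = 18.65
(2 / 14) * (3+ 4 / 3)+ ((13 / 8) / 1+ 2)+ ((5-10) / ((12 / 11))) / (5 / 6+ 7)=28891 / 7896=3.66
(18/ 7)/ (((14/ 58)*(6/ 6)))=522/ 49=10.65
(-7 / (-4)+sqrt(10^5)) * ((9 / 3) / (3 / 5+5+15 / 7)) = 735 / 1084+10500 * sqrt(10) / 271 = 123.20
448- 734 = -286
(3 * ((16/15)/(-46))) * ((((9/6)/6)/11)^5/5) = -1/11853353600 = -0.00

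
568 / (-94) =-284 / 47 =-6.04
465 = 465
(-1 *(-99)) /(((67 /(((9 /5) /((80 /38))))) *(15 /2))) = 5643 /33500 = 0.17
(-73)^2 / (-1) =-5329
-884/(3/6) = -1768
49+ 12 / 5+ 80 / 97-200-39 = -90586 / 485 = -186.78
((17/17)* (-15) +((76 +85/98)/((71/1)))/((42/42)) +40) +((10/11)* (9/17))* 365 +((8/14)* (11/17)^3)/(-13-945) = 36339163376343/180118941926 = 201.75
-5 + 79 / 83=-336 / 83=-4.05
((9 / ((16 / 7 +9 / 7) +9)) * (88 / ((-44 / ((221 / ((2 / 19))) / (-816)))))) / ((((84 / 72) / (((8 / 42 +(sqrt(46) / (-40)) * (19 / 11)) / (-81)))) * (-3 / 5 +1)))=-1235 / 66528 +4693 * sqrt(46) / 1115136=0.01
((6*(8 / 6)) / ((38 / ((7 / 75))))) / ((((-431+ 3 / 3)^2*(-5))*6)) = -7 / 1976118750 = -0.00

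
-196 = -196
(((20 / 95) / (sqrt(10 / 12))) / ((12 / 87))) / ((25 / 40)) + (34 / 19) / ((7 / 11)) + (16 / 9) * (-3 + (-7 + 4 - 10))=-30682 / 1197 + 232 * sqrt(30) / 475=-22.96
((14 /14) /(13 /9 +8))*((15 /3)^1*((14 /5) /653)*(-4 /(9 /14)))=-0.01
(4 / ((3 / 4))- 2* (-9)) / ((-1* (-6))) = 3.89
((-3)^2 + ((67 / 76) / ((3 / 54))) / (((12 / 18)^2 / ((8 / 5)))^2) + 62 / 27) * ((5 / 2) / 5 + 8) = 47300749 / 25650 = 1844.08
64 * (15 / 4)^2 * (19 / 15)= 1140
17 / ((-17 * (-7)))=1 / 7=0.14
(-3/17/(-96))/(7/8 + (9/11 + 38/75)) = 0.00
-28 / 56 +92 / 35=149 / 70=2.13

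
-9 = -9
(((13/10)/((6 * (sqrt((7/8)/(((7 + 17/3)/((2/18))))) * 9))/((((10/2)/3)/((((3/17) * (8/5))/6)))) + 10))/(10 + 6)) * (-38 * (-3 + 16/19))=140706875/211154624 - 94095 * sqrt(399)/211154624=0.66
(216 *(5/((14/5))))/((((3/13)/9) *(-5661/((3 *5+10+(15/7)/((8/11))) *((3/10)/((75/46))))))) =-842283/61642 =-13.66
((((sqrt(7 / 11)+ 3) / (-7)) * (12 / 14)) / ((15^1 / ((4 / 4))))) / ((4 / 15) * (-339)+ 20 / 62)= 31 * sqrt(77) / 3762759+ 31 / 114023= 0.00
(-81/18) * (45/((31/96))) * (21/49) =-58320/217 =-268.76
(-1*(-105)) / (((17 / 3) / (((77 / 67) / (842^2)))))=24255 / 807509996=0.00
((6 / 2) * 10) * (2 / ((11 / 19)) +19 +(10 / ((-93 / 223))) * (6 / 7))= 136170 / 2387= 57.05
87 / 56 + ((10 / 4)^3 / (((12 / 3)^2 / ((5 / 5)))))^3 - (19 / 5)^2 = -4387543029 / 367001600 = -11.96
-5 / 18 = -0.28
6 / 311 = 0.02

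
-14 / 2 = -7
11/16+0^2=11/16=0.69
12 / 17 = 0.71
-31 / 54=-0.57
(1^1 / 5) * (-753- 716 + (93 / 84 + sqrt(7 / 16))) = -41101 / 140 + sqrt(7) / 20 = -293.45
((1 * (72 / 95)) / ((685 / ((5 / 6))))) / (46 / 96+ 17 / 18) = 1728 / 2668075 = 0.00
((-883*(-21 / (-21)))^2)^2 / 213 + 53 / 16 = 9726638998825 / 3408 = 2854060739.09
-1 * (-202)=202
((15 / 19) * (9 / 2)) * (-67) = -9045 / 38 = -238.03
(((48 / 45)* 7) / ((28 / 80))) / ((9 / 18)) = 128 / 3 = 42.67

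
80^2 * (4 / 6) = 12800 / 3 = 4266.67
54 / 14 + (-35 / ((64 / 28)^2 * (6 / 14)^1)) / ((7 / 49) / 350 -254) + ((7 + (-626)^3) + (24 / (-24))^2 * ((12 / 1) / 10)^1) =-2051735391941475833 / 8363698560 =-245314363.88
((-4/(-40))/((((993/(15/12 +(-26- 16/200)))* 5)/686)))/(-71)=851669/176257500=0.00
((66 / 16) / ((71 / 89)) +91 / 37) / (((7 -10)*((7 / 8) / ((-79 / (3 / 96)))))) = 405382496 / 55167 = 7348.28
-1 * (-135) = 135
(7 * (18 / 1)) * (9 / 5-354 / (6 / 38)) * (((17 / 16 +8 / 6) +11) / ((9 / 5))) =-50415701 / 24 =-2100654.21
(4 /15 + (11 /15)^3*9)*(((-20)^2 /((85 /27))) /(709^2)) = 206064 /213639425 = 0.00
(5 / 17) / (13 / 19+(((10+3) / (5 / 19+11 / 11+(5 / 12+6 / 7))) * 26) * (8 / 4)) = 384655 / 349378237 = 0.00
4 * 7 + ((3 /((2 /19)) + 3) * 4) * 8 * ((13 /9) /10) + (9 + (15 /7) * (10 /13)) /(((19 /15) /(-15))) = 21613 /455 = 47.50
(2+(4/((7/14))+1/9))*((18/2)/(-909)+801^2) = 5896954700/909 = 6487298.90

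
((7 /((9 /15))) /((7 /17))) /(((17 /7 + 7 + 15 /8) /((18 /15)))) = 1904 /633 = 3.01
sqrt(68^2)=68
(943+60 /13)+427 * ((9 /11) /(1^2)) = 185468 /143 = 1296.98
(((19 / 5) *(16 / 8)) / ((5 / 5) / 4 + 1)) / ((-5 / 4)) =-608 / 125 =-4.86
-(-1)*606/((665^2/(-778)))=-471468/442225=-1.07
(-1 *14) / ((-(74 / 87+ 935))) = 1218 / 81419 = 0.01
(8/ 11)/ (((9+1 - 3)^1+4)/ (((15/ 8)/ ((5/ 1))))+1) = 24/ 1001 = 0.02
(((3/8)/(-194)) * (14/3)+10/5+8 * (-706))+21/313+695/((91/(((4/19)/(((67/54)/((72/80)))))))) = -158826343823845/28136874584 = -5644.78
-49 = -49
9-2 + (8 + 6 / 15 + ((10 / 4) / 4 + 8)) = 961 / 40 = 24.02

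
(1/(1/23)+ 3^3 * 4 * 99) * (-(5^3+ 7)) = -1414380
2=2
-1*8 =-8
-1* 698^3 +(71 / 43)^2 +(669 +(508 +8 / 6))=-1886352819086 / 5547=-340067210.94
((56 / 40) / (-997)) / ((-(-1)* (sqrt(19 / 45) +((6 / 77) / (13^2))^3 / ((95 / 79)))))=45009820628385388776 / 166031520146880116267142040619627 - 36812140876149315754261213029* sqrt(95) / 166031520146880116267142040619627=-0.00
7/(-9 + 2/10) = -35/44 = -0.80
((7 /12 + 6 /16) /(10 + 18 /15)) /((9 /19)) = 2185 /12096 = 0.18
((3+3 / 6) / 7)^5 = 1 / 32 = 0.03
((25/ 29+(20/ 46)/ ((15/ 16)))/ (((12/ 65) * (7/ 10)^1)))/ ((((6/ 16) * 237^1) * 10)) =49270/ 4268133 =0.01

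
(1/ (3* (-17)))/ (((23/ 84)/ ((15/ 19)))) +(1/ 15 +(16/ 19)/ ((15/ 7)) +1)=156356/ 111435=1.40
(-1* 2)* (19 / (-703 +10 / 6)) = 57 / 1052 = 0.05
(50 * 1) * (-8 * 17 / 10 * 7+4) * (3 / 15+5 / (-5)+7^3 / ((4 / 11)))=-4297572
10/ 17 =0.59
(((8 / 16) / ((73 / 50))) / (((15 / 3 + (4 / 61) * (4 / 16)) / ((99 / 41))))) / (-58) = -16775 / 5902196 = -0.00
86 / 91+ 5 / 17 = 1917 / 1547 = 1.24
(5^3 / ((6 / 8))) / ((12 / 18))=250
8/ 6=1.33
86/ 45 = 1.91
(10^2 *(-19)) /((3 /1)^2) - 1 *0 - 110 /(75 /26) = -11216 /45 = -249.24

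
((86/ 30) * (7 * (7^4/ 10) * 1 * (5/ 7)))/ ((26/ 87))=2994047/ 260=11515.57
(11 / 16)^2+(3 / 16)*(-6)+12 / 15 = 0.15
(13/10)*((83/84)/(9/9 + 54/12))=1079/4620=0.23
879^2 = 772641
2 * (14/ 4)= 7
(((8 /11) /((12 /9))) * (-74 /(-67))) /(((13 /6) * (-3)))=-888 /9581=-0.09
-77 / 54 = -1.43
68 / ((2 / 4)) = 136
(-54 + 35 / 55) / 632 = -587 / 6952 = -0.08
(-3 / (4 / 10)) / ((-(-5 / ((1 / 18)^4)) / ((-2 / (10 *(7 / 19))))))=19 / 2449440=0.00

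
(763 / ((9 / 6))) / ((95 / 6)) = 3052 / 95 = 32.13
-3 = -3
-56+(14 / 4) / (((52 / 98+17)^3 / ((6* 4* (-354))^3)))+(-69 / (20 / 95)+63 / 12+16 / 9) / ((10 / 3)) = -15151345860263819047 / 38030386740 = -398401046.09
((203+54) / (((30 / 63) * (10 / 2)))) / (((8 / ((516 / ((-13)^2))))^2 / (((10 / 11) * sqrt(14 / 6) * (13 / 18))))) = 3326351 * sqrt(21) / 966680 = 15.77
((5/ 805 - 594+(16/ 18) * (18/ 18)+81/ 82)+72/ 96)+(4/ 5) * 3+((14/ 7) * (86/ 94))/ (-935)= -6150553170943/ 10442914020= -588.97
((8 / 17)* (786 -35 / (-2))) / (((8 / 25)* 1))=40175 / 34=1181.62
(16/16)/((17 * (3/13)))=0.25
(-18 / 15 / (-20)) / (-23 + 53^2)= 3 / 139300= 0.00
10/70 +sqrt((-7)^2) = 50/7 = 7.14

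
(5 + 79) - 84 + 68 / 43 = 68 / 43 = 1.58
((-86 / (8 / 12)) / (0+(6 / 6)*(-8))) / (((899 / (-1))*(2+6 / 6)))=-43 / 7192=-0.01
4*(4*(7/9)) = 112/9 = 12.44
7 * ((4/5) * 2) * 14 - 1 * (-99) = 255.80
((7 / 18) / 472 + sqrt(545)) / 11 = 7 / 93456 + sqrt(545) / 11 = 2.12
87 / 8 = 10.88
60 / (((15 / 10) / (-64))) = -2560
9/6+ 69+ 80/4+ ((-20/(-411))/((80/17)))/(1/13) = 149003/1644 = 90.63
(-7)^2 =49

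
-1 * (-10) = 10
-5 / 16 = -0.31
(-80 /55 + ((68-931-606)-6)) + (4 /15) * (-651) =-90753 /55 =-1650.05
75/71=1.06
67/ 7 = 9.57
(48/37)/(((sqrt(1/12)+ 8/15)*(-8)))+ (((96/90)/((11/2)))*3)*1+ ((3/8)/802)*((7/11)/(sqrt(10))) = 21*sqrt(10)/705760+ 55904/368335+ 900*sqrt(3)/6697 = 0.38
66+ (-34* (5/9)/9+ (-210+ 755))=49321/81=608.90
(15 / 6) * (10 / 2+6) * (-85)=-2337.50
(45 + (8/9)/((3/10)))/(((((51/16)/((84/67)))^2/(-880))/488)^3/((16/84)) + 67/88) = 473813342460361090494663743242240000/7521308674190707773288922422115959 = 63.00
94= 94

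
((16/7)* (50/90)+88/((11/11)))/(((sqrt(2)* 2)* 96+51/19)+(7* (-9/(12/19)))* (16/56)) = 23294608/738506097+519747584* sqrt(2)/2215518291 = 0.36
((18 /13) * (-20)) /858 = -60 /1859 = -0.03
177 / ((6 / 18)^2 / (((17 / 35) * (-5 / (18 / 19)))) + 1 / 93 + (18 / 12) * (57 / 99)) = 116971866 / 549203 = 212.98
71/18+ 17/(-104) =3.78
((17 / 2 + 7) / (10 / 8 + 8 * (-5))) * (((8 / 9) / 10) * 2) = -16 / 225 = -0.07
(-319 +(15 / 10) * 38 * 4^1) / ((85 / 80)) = -1456 / 17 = -85.65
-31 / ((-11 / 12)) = 372 / 11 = 33.82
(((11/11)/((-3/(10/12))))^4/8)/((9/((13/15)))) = 1625/22674816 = 0.00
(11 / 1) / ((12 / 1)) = 11 / 12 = 0.92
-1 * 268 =-268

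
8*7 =56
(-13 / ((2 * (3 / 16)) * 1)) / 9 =-104 / 27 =-3.85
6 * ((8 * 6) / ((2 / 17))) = 2448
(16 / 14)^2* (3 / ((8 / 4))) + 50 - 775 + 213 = -24992 / 49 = -510.04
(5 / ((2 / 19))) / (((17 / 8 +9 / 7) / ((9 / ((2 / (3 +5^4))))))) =7517160 / 191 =39356.86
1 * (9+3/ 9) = 28/ 3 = 9.33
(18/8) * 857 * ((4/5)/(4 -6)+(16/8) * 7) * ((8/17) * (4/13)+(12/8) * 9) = 46517103/130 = 357823.87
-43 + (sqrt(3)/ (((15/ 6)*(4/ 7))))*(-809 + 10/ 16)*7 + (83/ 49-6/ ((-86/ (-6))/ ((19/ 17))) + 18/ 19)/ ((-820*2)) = -6903.72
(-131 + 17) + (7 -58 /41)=-4445 /41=-108.41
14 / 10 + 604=3027 / 5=605.40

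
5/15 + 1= 4/3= 1.33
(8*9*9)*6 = 3888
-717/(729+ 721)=-717/1450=-0.49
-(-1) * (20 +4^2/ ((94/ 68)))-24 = 356/ 47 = 7.57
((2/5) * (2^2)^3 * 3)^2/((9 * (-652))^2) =1024/5978025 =0.00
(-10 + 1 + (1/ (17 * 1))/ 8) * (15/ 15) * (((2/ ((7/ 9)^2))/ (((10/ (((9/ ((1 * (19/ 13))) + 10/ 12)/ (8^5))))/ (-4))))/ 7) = 26317737/ 72606679040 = 0.00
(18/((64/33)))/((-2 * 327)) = -99/6976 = -0.01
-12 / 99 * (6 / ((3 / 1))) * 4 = -32 / 33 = -0.97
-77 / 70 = -11 / 10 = -1.10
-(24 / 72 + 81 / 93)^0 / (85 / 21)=-21 / 85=-0.25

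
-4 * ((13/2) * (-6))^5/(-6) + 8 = -60149458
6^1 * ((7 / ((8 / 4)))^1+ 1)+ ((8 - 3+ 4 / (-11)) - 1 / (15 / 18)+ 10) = 2224 / 55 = 40.44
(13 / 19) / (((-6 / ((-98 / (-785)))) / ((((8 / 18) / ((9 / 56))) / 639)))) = -142688 / 2315956455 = -0.00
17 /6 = 2.83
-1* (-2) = 2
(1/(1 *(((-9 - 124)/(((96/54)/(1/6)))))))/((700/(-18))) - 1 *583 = -13569277/23275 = -583.00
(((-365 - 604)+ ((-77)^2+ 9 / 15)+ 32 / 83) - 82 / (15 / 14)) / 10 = 6081143 / 12450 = 488.45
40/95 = 0.42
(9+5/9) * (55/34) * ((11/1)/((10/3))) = 5203/102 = 51.01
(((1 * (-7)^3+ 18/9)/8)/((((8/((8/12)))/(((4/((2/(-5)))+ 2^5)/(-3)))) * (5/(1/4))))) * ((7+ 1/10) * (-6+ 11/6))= -266321/6912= -38.53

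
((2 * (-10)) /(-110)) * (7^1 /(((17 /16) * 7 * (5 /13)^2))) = 5408 /4675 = 1.16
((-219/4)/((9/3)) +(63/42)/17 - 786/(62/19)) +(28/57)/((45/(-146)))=-1409212669/5407020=-260.63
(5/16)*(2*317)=1585/8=198.12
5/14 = 0.36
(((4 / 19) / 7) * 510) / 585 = 136 / 5187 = 0.03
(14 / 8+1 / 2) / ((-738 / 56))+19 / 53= 408 / 2173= 0.19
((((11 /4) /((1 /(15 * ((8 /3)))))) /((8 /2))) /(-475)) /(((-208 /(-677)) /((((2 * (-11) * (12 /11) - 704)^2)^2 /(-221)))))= 386785503104 /1615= 239495667.56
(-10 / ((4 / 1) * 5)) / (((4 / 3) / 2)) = -3 / 4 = -0.75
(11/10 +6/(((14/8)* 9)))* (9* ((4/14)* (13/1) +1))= 30789/490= 62.83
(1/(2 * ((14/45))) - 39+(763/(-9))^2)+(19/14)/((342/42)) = 16216303/2268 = 7150.05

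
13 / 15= 0.87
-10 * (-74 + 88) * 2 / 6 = -140 / 3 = -46.67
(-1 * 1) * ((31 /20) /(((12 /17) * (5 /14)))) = -3689 /600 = -6.15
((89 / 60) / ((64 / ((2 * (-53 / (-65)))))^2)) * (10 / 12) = 250001 / 311500800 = 0.00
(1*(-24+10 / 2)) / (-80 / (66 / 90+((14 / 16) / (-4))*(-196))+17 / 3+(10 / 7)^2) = -14615769 / 4517789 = -3.24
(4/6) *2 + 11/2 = 41/6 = 6.83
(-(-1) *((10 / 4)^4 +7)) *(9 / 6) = 2211 / 32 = 69.09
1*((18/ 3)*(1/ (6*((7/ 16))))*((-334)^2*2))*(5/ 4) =4462240/ 7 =637462.86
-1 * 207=-207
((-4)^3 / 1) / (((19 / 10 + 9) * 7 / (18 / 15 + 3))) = -384 / 109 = -3.52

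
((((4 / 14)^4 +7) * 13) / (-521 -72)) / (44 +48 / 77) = -2405689 / 698878964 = -0.00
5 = 5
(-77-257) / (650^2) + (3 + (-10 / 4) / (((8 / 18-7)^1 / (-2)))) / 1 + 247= 3106421397 / 12463750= 249.24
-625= -625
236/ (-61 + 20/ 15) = -708/ 179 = -3.96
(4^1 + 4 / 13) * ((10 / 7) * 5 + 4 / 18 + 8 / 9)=320 / 9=35.56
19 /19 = 1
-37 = -37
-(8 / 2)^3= -64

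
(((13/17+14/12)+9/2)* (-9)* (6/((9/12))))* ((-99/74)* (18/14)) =3506976/4403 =796.50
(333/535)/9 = 37/535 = 0.07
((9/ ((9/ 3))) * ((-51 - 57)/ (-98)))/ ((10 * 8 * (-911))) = -81/ 1785560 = -0.00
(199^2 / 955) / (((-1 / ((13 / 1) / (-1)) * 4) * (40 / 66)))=222.37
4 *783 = 3132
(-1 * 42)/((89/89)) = -42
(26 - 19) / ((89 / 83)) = 581 / 89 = 6.53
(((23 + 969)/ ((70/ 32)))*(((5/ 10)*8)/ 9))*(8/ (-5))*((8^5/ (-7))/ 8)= 2080374784/ 11025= 188696.13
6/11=0.55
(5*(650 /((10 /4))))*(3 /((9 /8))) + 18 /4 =20827 /6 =3471.17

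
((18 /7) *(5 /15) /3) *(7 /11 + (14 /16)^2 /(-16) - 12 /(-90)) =121963 /591360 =0.21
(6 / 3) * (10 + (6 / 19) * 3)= 416 / 19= 21.89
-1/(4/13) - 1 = -17/4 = -4.25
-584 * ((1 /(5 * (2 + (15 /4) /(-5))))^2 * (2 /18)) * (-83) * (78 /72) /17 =2520544 /286875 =8.79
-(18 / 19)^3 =-5832 / 6859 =-0.85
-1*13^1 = -13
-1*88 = -88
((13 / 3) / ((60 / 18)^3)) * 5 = 117 / 200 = 0.58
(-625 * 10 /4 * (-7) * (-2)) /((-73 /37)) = 809375 /73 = 11087.33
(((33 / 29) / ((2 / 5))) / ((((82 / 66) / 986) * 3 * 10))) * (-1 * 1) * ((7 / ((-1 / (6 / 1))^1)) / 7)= 451.54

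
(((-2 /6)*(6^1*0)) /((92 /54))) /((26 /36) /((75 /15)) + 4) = 0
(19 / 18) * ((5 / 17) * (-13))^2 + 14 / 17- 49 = -170339 / 5202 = -32.74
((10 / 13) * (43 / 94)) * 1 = 215 / 611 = 0.35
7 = 7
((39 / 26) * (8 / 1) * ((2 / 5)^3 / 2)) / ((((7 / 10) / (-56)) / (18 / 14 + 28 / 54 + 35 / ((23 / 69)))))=-3281.03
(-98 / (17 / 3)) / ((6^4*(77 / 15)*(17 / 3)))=-35 / 76296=-0.00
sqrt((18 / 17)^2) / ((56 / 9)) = 0.17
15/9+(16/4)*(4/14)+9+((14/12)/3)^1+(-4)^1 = 1033/126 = 8.20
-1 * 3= -3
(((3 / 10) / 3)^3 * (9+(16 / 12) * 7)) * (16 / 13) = 22 / 975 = 0.02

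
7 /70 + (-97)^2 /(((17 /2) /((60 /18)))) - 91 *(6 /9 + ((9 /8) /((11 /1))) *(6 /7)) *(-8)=4239.06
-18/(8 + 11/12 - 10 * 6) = 216/613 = 0.35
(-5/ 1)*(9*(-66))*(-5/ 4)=-7425/ 2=-3712.50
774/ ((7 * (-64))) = -387/ 224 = -1.73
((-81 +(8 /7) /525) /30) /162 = -0.02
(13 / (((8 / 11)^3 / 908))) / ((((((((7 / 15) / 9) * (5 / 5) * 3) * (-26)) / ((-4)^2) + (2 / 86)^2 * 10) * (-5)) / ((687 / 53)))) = 4082166717057 / 12693712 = 321589.68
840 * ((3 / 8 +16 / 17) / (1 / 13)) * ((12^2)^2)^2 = 105059577692160 / 17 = 6179975158362.35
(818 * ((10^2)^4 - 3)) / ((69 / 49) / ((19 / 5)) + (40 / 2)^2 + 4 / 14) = 76155797715326 / 373011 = 204165018.50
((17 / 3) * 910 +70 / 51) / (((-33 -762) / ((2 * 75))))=-2630600 / 2703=-973.21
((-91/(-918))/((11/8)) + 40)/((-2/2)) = -202324/5049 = -40.07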